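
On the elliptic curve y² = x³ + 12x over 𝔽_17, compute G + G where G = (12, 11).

tangent at (12, 11): λ = (3·12² + 12)/(2·11) ≡ 2/5. 5⁻¹ ≡ 7 (mod 17), so λ ≡ 2·7 ≡ 14.
  x = λ² - 12 - 12 = 196 - 24 ≡ 2; y = λ·(12 - 2) - 11 ≡ 10. → (2, 10)

(2, 10)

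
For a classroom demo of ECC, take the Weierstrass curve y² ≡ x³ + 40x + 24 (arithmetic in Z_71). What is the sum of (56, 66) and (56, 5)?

The two points share x = 56 and their y-coordinates satisfy 66 + 5 ≡ 0 (mod 71), so they are inverses. Their sum is 𝒪.

O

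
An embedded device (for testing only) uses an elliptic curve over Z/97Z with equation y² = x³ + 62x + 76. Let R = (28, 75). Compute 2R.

tangent at (28, 75): λ = (3·28² + 62)/(2·75) ≡ 86/53. 53⁻¹ ≡ 11 (mod 97) since 53·11 = 583 ≡ 1, so λ ≡ 86·11 ≡ 73.
  x = λ² - 28 - 28 = 5329 - 56 ≡ 35; y = λ·(28 - 35) - 75 ≡ 93. → (35, 93)

(35, 93)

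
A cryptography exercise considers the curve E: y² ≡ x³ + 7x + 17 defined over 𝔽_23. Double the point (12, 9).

(1, 5)

tangent at (12, 9): λ = (3·12² + 7)/(2·9) ≡ 2/18. 18⁻¹ ≡ 9 (mod 23), so λ ≡ 2·9 ≡ 18.
  x = λ² - 12 - 12 = 324 - 24 ≡ 1; y = λ·(12 - 1) - 9 ≡ 5. → (1, 5)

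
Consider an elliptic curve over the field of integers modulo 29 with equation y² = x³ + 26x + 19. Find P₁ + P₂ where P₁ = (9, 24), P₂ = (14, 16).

(19, 21)

(9, 24) + (14, 16). λ = (16 - 24)/(14 - 9) ≡ 21/5 mod 29. 5⁻¹ ≡ 6 (mod 29) since 5·6 = 30 ≡ 1, so λ ≡ 10.
  x = λ² - 9 - 14 = 100 - 23 ≡ 19; y = λ·(9 - 19) - 24 ≡ 21. → (19, 21)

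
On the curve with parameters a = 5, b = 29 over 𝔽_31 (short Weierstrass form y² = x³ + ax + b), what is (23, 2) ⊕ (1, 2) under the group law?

(23, 2) + (1, 2). λ = (2 - 2)/(1 - 23) ≡ 0/9 mod 31. 9⁻¹ ≡ 7 (mod 31), so λ ≡ 0.
  x = λ² - 23 - 1 = 0 - 24 ≡ 7; y = λ·(23 - 7) - 2 ≡ 29. → (7, 29)

(7, 29)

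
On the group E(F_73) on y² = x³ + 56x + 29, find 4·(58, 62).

(51, 62)

Write Q = (58, 62).
Double-and-add on 4 = (100)₂. Start with Q = (58, 62) for the leading 1-bit.
double: tangent at (58, 62): λ = (3·58² + 56)/(2·62) ≡ 1/51. 51⁻¹ ≡ 63 (mod 73), so λ ≡ 1·63 ≡ 63.
  x = λ² - 58 - 58 = 3969 - 116 ≡ 57; y = λ·(58 - 57) - 62 ≡ 1. → (57, 1)
double: tangent at (57, 1): λ = (3·57² + 56)/(2·1) ≡ 21/2. 2⁻¹ ≡ 37 (mod 73) since 2·37 = 74 ≡ 1, so λ ≡ 21·37 ≡ 47.
  x = λ² - 57 - 57 = 2209 - 114 ≡ 51; y = λ·(57 - 51) - 1 ≡ 62. → (51, 62)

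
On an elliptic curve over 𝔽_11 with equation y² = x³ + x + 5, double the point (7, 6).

tangent at (7, 6): λ = (3·7² + 1)/(2·6) ≡ 5/1. 1⁻¹ ≡ 1 (mod 11) since 1·1 = 1 ≡ 1, so λ ≡ 5·1 ≡ 5.
  x = λ² - 7 - 7 = 25 - 14 ≡ 0; y = λ·(7 - 0) - 6 ≡ 7. → (0, 7)

(0, 7)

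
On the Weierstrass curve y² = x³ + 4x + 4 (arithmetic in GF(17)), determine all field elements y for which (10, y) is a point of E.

x³ + 4x + 4 = 1044 ≡ 7 (mod 17).
7 is a non-residue mod 17; no y exists.

none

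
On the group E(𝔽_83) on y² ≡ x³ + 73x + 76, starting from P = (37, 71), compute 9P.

Repeated addition: build up to 9P.
2P: tangent at (37, 71): λ = (3·37² + 73)/(2·71) ≡ 30/59. 59⁻¹ ≡ 38 (mod 83) since 59·38 = 2242 ≡ 1, so λ ≡ 30·38 ≡ 61.
  x = λ² - 37 - 37 = 3721 - 74 ≡ 78; y = λ·(37 - 78) - 71 ≡ 1. → (78, 1)
3P: (78, 1) + (37, 71). λ = (71 - 1)/(37 - 78) ≡ 70/42 mod 83. 42⁻¹ ≡ 2 (mod 83) since 42·2 = 84 ≡ 1, so λ ≡ 57.
  x = λ² - 78 - 37 = 3249 - 115 ≡ 63; y = λ·(78 - 63) - 1 ≡ 24. → (63, 24)
4P: (63, 24) + (37, 71). λ = (71 - 24)/(37 - 63) ≡ 47/57 mod 83. 57⁻¹ ≡ 67 (mod 83), so λ ≡ 78.
  x = λ² - 63 - 37 = 6084 - 100 ≡ 8; y = λ·(63 - 8) - 24 ≡ 33. → (8, 33)
5P: (8, 33) + (37, 71). λ = (71 - 33)/(37 - 8) ≡ 38/29 mod 83. 29⁻¹ ≡ 63 (mod 83), so λ ≡ 70.
  x = λ² - 8 - 37 = 4900 - 45 ≡ 41; y = λ·(8 - 41) - 33 ≡ 64. → (41, 64)
6P: (41, 64) + (37, 71). λ = (71 - 64)/(37 - 41) ≡ 7/79 mod 83. 79⁻¹ ≡ 62 (mod 83) since 79·62 = 4898 ≡ 1, so λ ≡ 19.
  x = λ² - 41 - 37 = 361 - 78 ≡ 34; y = λ·(41 - 34) - 64 ≡ 69. → (34, 69)
7P: (34, 69) + (37, 71). λ = (71 - 69)/(37 - 34) ≡ 2/3 mod 83. 3⁻¹ ≡ 28 (mod 83), so λ ≡ 56.
  x = λ² - 34 - 37 = 3136 - 71 ≡ 77; y = λ·(34 - 77) - 69 ≡ 13. → (77, 13)
8P: (77, 13) + (37, 71). λ = (71 - 13)/(37 - 77) ≡ 58/43 mod 83. 43⁻¹ ≡ 56 (mod 83) since 43·56 = 2408 ≡ 1, so λ ≡ 11.
  x = λ² - 77 - 37 = 121 - 114 ≡ 7; y = λ·(77 - 7) - 13 ≡ 10. → (7, 10)
9P: (7, 10) + (37, 71). λ = (71 - 10)/(37 - 7) ≡ 61/30 mod 83. 30⁻¹ ≡ 36 (mod 83) since 30·36 = 1080 ≡ 1, so λ ≡ 38.
  x = λ² - 7 - 37 = 1444 - 44 ≡ 72; y = λ·(7 - 72) - 10 ≡ 10. → (72, 10)

(72, 10)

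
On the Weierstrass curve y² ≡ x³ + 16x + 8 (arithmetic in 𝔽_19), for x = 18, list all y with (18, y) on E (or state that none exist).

none

x³ + 16x + 8 = 6128 ≡ 10 (mod 19).
10 is a non-residue mod 19; no y exists.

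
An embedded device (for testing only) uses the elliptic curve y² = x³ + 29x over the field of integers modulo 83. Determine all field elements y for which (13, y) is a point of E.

x³ + 29x + 0 = 2574 ≡ 1 (mod 83).
Square roots of 1 mod 83: 1 and 82 (since 1² = 1 ≡ 1).

1, 82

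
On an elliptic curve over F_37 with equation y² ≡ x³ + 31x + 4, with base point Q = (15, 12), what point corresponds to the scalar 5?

Double-and-add on 5 = (101)₂. Start with Q = (15, 12) for the leading 1-bit.
double: tangent at (15, 12): λ = (3·15² + 31)/(2·12) ≡ 3/24. 24⁻¹ ≡ 17 (mod 37) since 24·17 = 408 ≡ 1, so λ ≡ 3·17 ≡ 14.
  x = λ² - 15 - 15 = 196 - 30 ≡ 18; y = λ·(15 - 18) - 12 ≡ 20. → (18, 20)
double: tangent at (18, 20): λ = (3·18² + 31)/(2·20) ≡ 4/3. 3⁻¹ ≡ 25 (mod 37) since 3·25 = 75 ≡ 1, so λ ≡ 4·25 ≡ 26.
  x = λ² - 18 - 18 = 676 - 36 ≡ 11; y = λ·(18 - 11) - 20 ≡ 14. → (11, 14)
add Q: (11, 14) + (15, 12). λ = (12 - 14)/(15 - 11) ≡ 35/4 mod 37. 4⁻¹ ≡ 28 (mod 37) since 4·28 = 112 ≡ 1, so λ ≡ 18.
  x = λ² - 11 - 15 = 324 - 26 ≡ 2; y = λ·(11 - 2) - 14 ≡ 0. → (2, 0)

(2, 0)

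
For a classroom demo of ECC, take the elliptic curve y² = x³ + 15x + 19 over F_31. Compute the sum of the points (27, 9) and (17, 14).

(27, 9) + (17, 14). λ = (14 - 9)/(17 - 27) ≡ 5/21 mod 31. 21⁻¹ ≡ 3 (mod 31) since 21·3 = 63 ≡ 1, so λ ≡ 15.
  x = λ² - 27 - 17 = 225 - 44 ≡ 26; y = λ·(27 - 26) - 9 ≡ 6. → (26, 6)

(26, 6)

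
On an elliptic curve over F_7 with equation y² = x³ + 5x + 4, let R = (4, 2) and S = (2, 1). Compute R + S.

(4, 2) + (2, 1). λ = (1 - 2)/(2 - 4) ≡ 6/5 mod 7. 5⁻¹ ≡ 3 (mod 7), so λ ≡ 4.
  x = λ² - 4 - 2 = 16 - 6 ≡ 3; y = λ·(4 - 3) - 2 ≡ 2. → (3, 2)

(3, 2)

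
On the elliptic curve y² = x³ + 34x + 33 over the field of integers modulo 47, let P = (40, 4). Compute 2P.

tangent at (40, 4): λ = (3·40² + 34)/(2·4) ≡ 40/8. 8⁻¹ ≡ 6 (mod 47) since 8·6 = 48 ≡ 1, so λ ≡ 40·6 ≡ 5.
  x = λ² - 40 - 40 = 25 - 80 ≡ 39; y = λ·(40 - 39) - 4 ≡ 1. → (39, 1)

(39, 1)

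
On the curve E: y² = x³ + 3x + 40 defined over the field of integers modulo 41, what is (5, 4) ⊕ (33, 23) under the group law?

(26, 33)

(5, 4) + (33, 23). λ = (23 - 4)/(33 - 5) ≡ 19/28 mod 41. 28⁻¹ ≡ 22 (mod 41), so λ ≡ 8.
  x = λ² - 5 - 33 = 64 - 38 ≡ 26; y = λ·(5 - 26) - 4 ≡ 33. → (26, 33)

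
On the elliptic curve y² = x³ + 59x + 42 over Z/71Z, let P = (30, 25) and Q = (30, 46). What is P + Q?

O

The two points share x = 30 and their y-coordinates satisfy 25 + 46 ≡ 0 (mod 71), so they are inverses. Their sum is O.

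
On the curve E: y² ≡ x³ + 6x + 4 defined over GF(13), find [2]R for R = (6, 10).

tangent at (6, 10): λ = (3·6² + 6)/(2·10) ≡ 10/7. 7⁻¹ ≡ 2 (mod 13), so λ ≡ 10·2 ≡ 7.
  x = λ² - 6 - 6 = 49 - 12 ≡ 11; y = λ·(6 - 11) - 10 ≡ 7. → (11, 7)

(11, 7)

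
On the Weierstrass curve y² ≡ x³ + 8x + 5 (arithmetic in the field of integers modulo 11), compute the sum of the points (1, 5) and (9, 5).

(1, 5) + (9, 5). λ = (5 - 5)/(9 - 1) ≡ 0/8 mod 11. 8⁻¹ ≡ 7 (mod 11), so λ ≡ 0.
  x = λ² - 1 - 9 = 0 - 10 ≡ 1; y = λ·(1 - 1) - 5 ≡ 6. → (1, 6)

(1, 6)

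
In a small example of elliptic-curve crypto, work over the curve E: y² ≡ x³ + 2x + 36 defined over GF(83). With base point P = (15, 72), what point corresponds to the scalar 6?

Double-and-add on 6 = (110)₂. Start with P = (15, 72) for the leading 1-bit.
double: tangent at (15, 72): λ = (3·15² + 2)/(2·72) ≡ 13/61. 61⁻¹ ≡ 49 (mod 83) since 61·49 = 2989 ≡ 1, so λ ≡ 13·49 ≡ 56.
  x = λ² - 15 - 15 = 3136 - 30 ≡ 35; y = λ·(15 - 35) - 72 ≡ 53. → (35, 53)
add P: (35, 53) + (15, 72). λ = (72 - 53)/(15 - 35) ≡ 19/63 mod 83. 63⁻¹ ≡ 29 (mod 83) since 63·29 = 1827 ≡ 1, so λ ≡ 53.
  x = λ² - 35 - 15 = 2809 - 50 ≡ 20; y = λ·(35 - 20) - 53 ≡ 78. → (20, 78)
double: tangent at (20, 78): λ = (3·20² + 2)/(2·78) ≡ 40/73. 73⁻¹ ≡ 58 (mod 83) since 73·58 = 4234 ≡ 1, so λ ≡ 40·58 ≡ 79.
  x = λ² - 20 - 20 = 6241 - 40 ≡ 59; y = λ·(20 - 59) - 78 ≡ 78. → (59, 78)

(59, 78)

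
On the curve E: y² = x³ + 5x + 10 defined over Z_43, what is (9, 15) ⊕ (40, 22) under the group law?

(3, 3)

(9, 15) + (40, 22). λ = (22 - 15)/(40 - 9) ≡ 7/31 mod 43. 31⁻¹ ≡ 25 (mod 43), so λ ≡ 3.
  x = λ² - 9 - 40 = 9 - 49 ≡ 3; y = λ·(9 - 3) - 15 ≡ 3. → (3, 3)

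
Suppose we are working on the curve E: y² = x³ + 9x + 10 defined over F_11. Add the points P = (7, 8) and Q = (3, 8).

(1, 3)

(7, 8) + (3, 8). λ = (8 - 8)/(3 - 7) ≡ 0/7 mod 11. 7⁻¹ ≡ 8 (mod 11), so λ ≡ 0.
  x = λ² - 7 - 3 = 0 - 10 ≡ 1; y = λ·(7 - 1) - 8 ≡ 3. → (1, 3)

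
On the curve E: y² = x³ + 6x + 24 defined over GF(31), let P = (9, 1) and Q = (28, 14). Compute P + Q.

(4, 22)

(9, 1) + (28, 14). λ = (14 - 1)/(28 - 9) ≡ 13/19 mod 31. 19⁻¹ ≡ 18 (mod 31) since 19·18 = 342 ≡ 1, so λ ≡ 17.
  x = λ² - 9 - 28 = 289 - 37 ≡ 4; y = λ·(9 - 4) - 1 ≡ 22. → (4, 22)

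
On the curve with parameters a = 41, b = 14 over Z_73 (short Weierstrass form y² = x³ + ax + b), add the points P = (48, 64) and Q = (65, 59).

(49, 5)

(48, 64) + (65, 59). λ = (59 - 64)/(65 - 48) ≡ 68/17 mod 73. 17⁻¹ ≡ 43 (mod 73), so λ ≡ 4.
  x = λ² - 48 - 65 = 16 - 113 ≡ 49; y = λ·(48 - 49) - 64 ≡ 5. → (49, 5)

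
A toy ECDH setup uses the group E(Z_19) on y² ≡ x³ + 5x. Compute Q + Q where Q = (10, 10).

tangent at (10, 10): λ = (3·10² + 5)/(2·10) ≡ 1/1. 1⁻¹ ≡ 1 (mod 19), so λ ≡ 1·1 ≡ 1.
  x = λ² - 10 - 10 = 1 - 20 ≡ 0; y = λ·(10 - 0) - 10 ≡ 0. → (0, 0)

(0, 0)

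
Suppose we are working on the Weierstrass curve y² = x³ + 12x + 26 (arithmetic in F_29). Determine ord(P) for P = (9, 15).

8

2P: tangent at (9, 15): λ = (3·9² + 12)/(2·15) ≡ 23/1. 1⁻¹ ≡ 1 (mod 29), so λ ≡ 23·1 ≡ 23.
  x = λ² - 9 - 9 = 529 - 18 ≡ 18; y = λ·(9 - 18) - 15 ≡ 10. → (18, 10)
3P: (18, 10) + (9, 15). λ = (15 - 10)/(9 - 18) ≡ 5/20 mod 29. 20⁻¹ ≡ 16 (mod 29) since 20·16 = 320 ≡ 1, so λ ≡ 22.
  x = λ² - 18 - 9 = 484 - 27 ≡ 22; y = λ·(18 - 22) - 10 ≡ 18. → (22, 18)
4P: (22, 18) + (9, 15). λ = (15 - 18)/(9 - 22) ≡ 26/16 mod 29. 16⁻¹ ≡ 20 (mod 29), so λ ≡ 27.
  x = λ² - 22 - 9 = 729 - 31 ≡ 2; y = λ·(22 - 2) - 18 ≡ 0. → (2, 0)
5P: (2, 0) + (9, 15). λ = (15 - 0)/(9 - 2) ≡ 15/7 mod 29. 7⁻¹ ≡ 25 (mod 29), so λ ≡ 27.
  x = λ² - 2 - 9 = 729 - 11 ≡ 22; y = λ·(2 - 22) - 0 ≡ 11. → (22, 11)
6P: (22, 11) + (9, 15). λ = (15 - 11)/(9 - 22) ≡ 4/16 mod 29. 16⁻¹ ≡ 20 (mod 29) since 16·20 = 320 ≡ 1, so λ ≡ 22.
  x = λ² - 22 - 9 = 484 - 31 ≡ 18; y = λ·(22 - 18) - 11 ≡ 19. → (18, 19)
7P: (18, 19) + (9, 15). λ = (15 - 19)/(9 - 18) ≡ 25/20 mod 29. 20⁻¹ ≡ 16 (mod 29) since 20·16 = 320 ≡ 1, so λ ≡ 23.
  x = λ² - 18 - 9 = 529 - 27 ≡ 9; y = λ·(18 - 9) - 19 ≡ 14. → (9, 14)
8P: (9, 14) + (9, 15): same x and y₁ ≡ -y₂, so the sum is 𝒪.
8P = 𝒪, so the order is 8.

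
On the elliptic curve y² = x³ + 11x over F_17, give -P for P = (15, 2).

(15, 15)

-(15, 2) = (15, -2 mod 17) = (15, 15).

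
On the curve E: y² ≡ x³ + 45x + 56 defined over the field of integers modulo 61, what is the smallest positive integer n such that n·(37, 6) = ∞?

2P: tangent at (37, 6): λ = (3·37² + 45)/(2·6) ≡ 4/12. 12⁻¹ ≡ 56 (mod 61) since 12·56 = 672 ≡ 1, so λ ≡ 4·56 ≡ 41.
  x = λ² - 37 - 37 = 1681 - 74 ≡ 21; y = λ·(37 - 21) - 6 ≡ 40. → (21, 40)
3P: (21, 40) + (37, 6). λ = (6 - 40)/(37 - 21) ≡ 27/16 mod 61. 16⁻¹ ≡ 42 (mod 61) since 16·42 = 672 ≡ 1, so λ ≡ 36.
  x = λ² - 21 - 37 = 1296 - 58 ≡ 18; y = λ·(21 - 18) - 40 ≡ 7. → (18, 7)
4P: (18, 7) + (37, 6). λ = (6 - 7)/(37 - 18) ≡ 60/19 mod 61. 19⁻¹ ≡ 45 (mod 61) since 19·45 = 855 ≡ 1, so λ ≡ 16.
  x = λ² - 18 - 37 = 256 - 55 ≡ 18; y = λ·(18 - 18) - 7 ≡ 54. → (18, 54)
5P: (18, 54) + (37, 6). λ = (6 - 54)/(37 - 18) ≡ 13/19 mod 61. 19⁻¹ ≡ 45 (mod 61), so λ ≡ 36.
  x = λ² - 18 - 37 = 1296 - 55 ≡ 21; y = λ·(18 - 21) - 54 ≡ 21. → (21, 21)
6P: (21, 21) + (37, 6). λ = (6 - 21)/(37 - 21) ≡ 46/16 mod 61. 16⁻¹ ≡ 42 (mod 61) since 16·42 = 672 ≡ 1, so λ ≡ 41.
  x = λ² - 21 - 37 = 1681 - 58 ≡ 37; y = λ·(21 - 37) - 21 ≡ 55. → (37, 55)
7P: (37, 55) + (37, 6): same x and y₁ ≡ -y₂, so the sum is ∞.
7P = ∞, so the order is 7.

7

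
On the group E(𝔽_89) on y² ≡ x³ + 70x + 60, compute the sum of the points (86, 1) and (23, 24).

(86, 1) + (23, 24). λ = (24 - 1)/(23 - 86) ≡ 23/26 mod 89. 26⁻¹ ≡ 24 (mod 89) since 26·24 = 624 ≡ 1, so λ ≡ 18.
  x = λ² - 86 - 23 = 324 - 109 ≡ 37; y = λ·(86 - 37) - 1 ≡ 80. → (37, 80)

(37, 80)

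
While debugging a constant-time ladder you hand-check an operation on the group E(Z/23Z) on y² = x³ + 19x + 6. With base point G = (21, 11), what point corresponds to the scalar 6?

(19, 21)

Repeated addition: build up to 6G.
2G: tangent at (21, 11): λ = (3·21² + 19)/(2·11) ≡ 8/22. 22⁻¹ ≡ 22 (mod 23), so λ ≡ 8·22 ≡ 15.
  x = λ² - 21 - 21 = 225 - 42 ≡ 22; y = λ·(21 - 22) - 11 ≡ 20. → (22, 20)
3G: (22, 20) + (21, 11). λ = (11 - 20)/(21 - 22) ≡ 14/22 mod 23. 22⁻¹ ≡ 22 (mod 23), so λ ≡ 9.
  x = λ² - 22 - 21 = 81 - 43 ≡ 15; y = λ·(22 - 15) - 20 ≡ 20. → (15, 20)
4G: (15, 20) + (21, 11). λ = (11 - 20)/(21 - 15) ≡ 14/6 mod 23. 6⁻¹ ≡ 4 (mod 23), so λ ≡ 10.
  x = λ² - 15 - 21 = 100 - 36 ≡ 18; y = λ·(15 - 18) - 20 ≡ 19. → (18, 19)
5G: (18, 19) + (21, 11). λ = (11 - 19)/(21 - 18) ≡ 15/3 mod 23. 3⁻¹ ≡ 8 (mod 23), so λ ≡ 5.
  x = λ² - 18 - 21 = 25 - 39 ≡ 9; y = λ·(18 - 9) - 19 ≡ 3. → (9, 3)
6G: (9, 3) + (21, 11). λ = (11 - 3)/(21 - 9) ≡ 8/12 mod 23. 12⁻¹ ≡ 2 (mod 23), so λ ≡ 16.
  x = λ² - 9 - 21 = 256 - 30 ≡ 19; y = λ·(9 - 19) - 3 ≡ 21. → (19, 21)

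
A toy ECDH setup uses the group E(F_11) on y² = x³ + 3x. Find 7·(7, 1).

Write Q = (7, 1).
Repeated addition: build up to 7Q.
2Q: tangent at (7, 1): λ = (3·7² + 3)/(2·1) ≡ 7/2. 2⁻¹ ≡ 6 (mod 11), so λ ≡ 7·6 ≡ 9.
  x = λ² - 7 - 7 = 81 - 14 ≡ 1; y = λ·(7 - 1) - 1 ≡ 9. → (1, 9)
3Q: (1, 9) + (7, 1). λ = (1 - 9)/(7 - 1) ≡ 3/6 mod 11. 6⁻¹ ≡ 2 (mod 11) since 6·2 = 12 ≡ 1, so λ ≡ 6.
  x = λ² - 1 - 7 = 36 - 8 ≡ 6; y = λ·(1 - 6) - 9 ≡ 5. → (6, 5)
4Q: (6, 5) + (7, 1). λ = (1 - 5)/(7 - 6) ≡ 7/1 mod 11. 1⁻¹ ≡ 1 (mod 11), so λ ≡ 7.
  x = λ² - 6 - 7 = 49 - 13 ≡ 3; y = λ·(6 - 3) - 5 ≡ 5. → (3, 5)
5Q: (3, 5) + (7, 1). λ = (1 - 5)/(7 - 3) ≡ 7/4 mod 11. 4⁻¹ ≡ 3 (mod 11) since 4·3 = 12 ≡ 1, so λ ≡ 10.
  x = λ² - 3 - 7 = 100 - 10 ≡ 2; y = λ·(3 - 2) - 5 ≡ 5. → (2, 5)
6Q: (2, 5) + (7, 1). λ = (1 - 5)/(7 - 2) ≡ 7/5 mod 11. 5⁻¹ ≡ 9 (mod 11) since 5·9 = 45 ≡ 1, so λ ≡ 8.
  x = λ² - 2 - 7 = 64 - 9 ≡ 0; y = λ·(2 - 0) - 5 ≡ 0. → (0, 0)
7Q: (0, 0) + (7, 1). λ = (1 - 0)/(7 - 0) ≡ 1/7 mod 11. 7⁻¹ ≡ 8 (mod 11), so λ ≡ 8.
  x = λ² - 0 - 7 = 64 - 7 ≡ 2; y = λ·(0 - 2) - 0 ≡ 6. → (2, 6)

(2, 6)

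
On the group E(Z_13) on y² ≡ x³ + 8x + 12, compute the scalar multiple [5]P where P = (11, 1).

Double-and-add on 5 = (101)₂. Start with P = (11, 1) for the leading 1-bit.
double: tangent at (11, 1): λ = (3·11² + 8)/(2·1) ≡ 7/2. 2⁻¹ ≡ 7 (mod 13) since 2·7 = 14 ≡ 1, so λ ≡ 7·7 ≡ 10.
  x = λ² - 11 - 11 = 100 - 22 ≡ 0; y = λ·(11 - 0) - 1 ≡ 5. → (0, 5)
double: tangent at (0, 5): λ = (3·0² + 8)/(2·5) ≡ 8/10. 10⁻¹ ≡ 4 (mod 13), so λ ≡ 8·4 ≡ 6.
  x = λ² - 0 - 0 = 36 - 0 ≡ 10; y = λ·(0 - 10) - 5 ≡ 0. → (10, 0)
add P: (10, 0) + (11, 1). λ = (1 - 0)/(11 - 10) ≡ 1/1 mod 13. 1⁻¹ ≡ 1 (mod 13), so λ ≡ 1.
  x = λ² - 10 - 11 = 1 - 21 ≡ 6; y = λ·(10 - 6) - 0 ≡ 4. → (6, 4)

(6, 4)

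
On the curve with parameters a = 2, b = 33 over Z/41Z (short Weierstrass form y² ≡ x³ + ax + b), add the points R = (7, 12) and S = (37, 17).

(7, 12) + (37, 17). λ = (17 - 12)/(37 - 7) ≡ 5/30 mod 41. 30⁻¹ ≡ 26 (mod 41) since 30·26 = 780 ≡ 1, so λ ≡ 7.
  x = λ² - 7 - 37 = 49 - 44 ≡ 5; y = λ·(7 - 5) - 12 ≡ 2. → (5, 2)

(5, 2)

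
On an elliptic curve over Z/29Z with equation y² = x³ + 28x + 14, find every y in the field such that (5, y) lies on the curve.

x³ + 28x + 14 = 279 ≡ 18 (mod 29).
18 is a non-residue mod 29; no y exists.

none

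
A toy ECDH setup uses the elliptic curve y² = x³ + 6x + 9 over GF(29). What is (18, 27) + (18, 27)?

(26, 15)

tangent at (18, 27): λ = (3·18² + 6)/(2·27) ≡ 21/25. 25⁻¹ ≡ 7 (mod 29) since 25·7 = 175 ≡ 1, so λ ≡ 21·7 ≡ 2.
  x = λ² - 18 - 18 = 4 - 36 ≡ 26; y = λ·(18 - 26) - 27 ≡ 15. → (26, 15)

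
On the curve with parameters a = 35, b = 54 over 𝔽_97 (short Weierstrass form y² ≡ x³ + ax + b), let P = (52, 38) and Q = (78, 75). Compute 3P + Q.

(34, 14)

First 3P:
Repeated addition: build up to 3P.
2P: tangent at (52, 38): λ = (3·52² + 35)/(2·38) ≡ 96/76. 76⁻¹ ≡ 60 (mod 97), so λ ≡ 96·60 ≡ 37.
  x = λ² - 52 - 52 = 1369 - 104 ≡ 4; y = λ·(52 - 4) - 38 ≡ 89. → (4, 89)
3P: (4, 89) + (52, 38). λ = (38 - 89)/(52 - 4) ≡ 46/48 mod 97. 48⁻¹ ≡ 95 (mod 97), so λ ≡ 5.
  x = λ² - 4 - 52 = 25 - 56 ≡ 66; y = λ·(4 - 66) - 89 ≡ 86. → (66, 86)
3P = (66, 86).
Finally 3P + Q:
(66, 86) + (78, 75). λ = (75 - 86)/(78 - 66) ≡ 86/12 mod 97. 12⁻¹ ≡ 89 (mod 97), so λ ≡ 88.
  x = λ² - 66 - 78 = 7744 - 144 ≡ 34; y = λ·(66 - 34) - 86 ≡ 14. → (34, 14)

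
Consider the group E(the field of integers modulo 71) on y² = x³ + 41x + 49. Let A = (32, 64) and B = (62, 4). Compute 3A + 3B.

First 3A:
Repeated addition: build up to 3A.
2A: tangent at (32, 64): λ = (3·32² + 41)/(2·64) ≡ 60/57. 57⁻¹ ≡ 5 (mod 71), so λ ≡ 60·5 ≡ 16.
  x = λ² - 32 - 32 = 256 - 64 ≡ 50; y = λ·(32 - 50) - 64 ≡ 3. → (50, 3)
3A: (50, 3) + (32, 64). λ = (64 - 3)/(32 - 50) ≡ 61/53 mod 71. 53⁻¹ ≡ 67 (mod 71) since 53·67 = 3551 ≡ 1, so λ ≡ 40.
  x = λ² - 50 - 32 = 1600 - 82 ≡ 27; y = λ·(50 - 27) - 3 ≡ 65. → (27, 65)
3A = (27, 65).
Next 3B:
Repeated addition: build up to 3B.
2B: tangent at (62, 4): λ = (3·62² + 41)/(2·4) ≡ 0/8. 8⁻¹ ≡ 9 (mod 71), so λ ≡ 0·9 ≡ 0.
  x = λ² - 62 - 62 = 0 - 124 ≡ 18; y = λ·(62 - 18) - 4 ≡ 67. → (18, 67)
3B: (18, 67) + (62, 4). λ = (4 - 67)/(62 - 18) ≡ 8/44 mod 71. 44⁻¹ ≡ 21 (mod 71), so λ ≡ 26.
  x = λ² - 18 - 62 = 676 - 80 ≡ 28; y = λ·(18 - 28) - 67 ≡ 28. → (28, 28)
3B = (28, 28).
Finally 3A + 3B:
(27, 65) + (28, 28). λ = (28 - 65)/(28 - 27) ≡ 34/1 mod 71. 1⁻¹ ≡ 1 (mod 71), so λ ≡ 34.
  x = λ² - 27 - 28 = 1156 - 55 ≡ 36; y = λ·(27 - 36) - 65 ≡ 55. → (36, 55)

(36, 55)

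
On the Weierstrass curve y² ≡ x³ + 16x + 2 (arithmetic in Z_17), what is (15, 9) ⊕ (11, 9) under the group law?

(8, 8)

(15, 9) + (11, 9). λ = (9 - 9)/(11 - 15) ≡ 0/13 mod 17. 13⁻¹ ≡ 4 (mod 17), so λ ≡ 0.
  x = λ² - 15 - 11 = 0 - 26 ≡ 8; y = λ·(15 - 8) - 9 ≡ 8. → (8, 8)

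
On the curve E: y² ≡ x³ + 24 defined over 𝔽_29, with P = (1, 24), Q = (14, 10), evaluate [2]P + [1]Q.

(10, 3)

First 2P:
Repeated addition: build up to 2P.
2P: tangent at (1, 24): λ = (3·1² + 0)/(2·24) ≡ 3/19. 19⁻¹ ≡ 26 (mod 29) since 19·26 = 494 ≡ 1, so λ ≡ 3·26 ≡ 20.
  x = λ² - 1 - 1 = 400 - 2 ≡ 21; y = λ·(1 - 21) - 24 ≡ 11. → (21, 11)
2P = (21, 11).
Finally 2P + Q:
(21, 11) + (14, 10). λ = (10 - 11)/(14 - 21) ≡ 28/22 mod 29. 22⁻¹ ≡ 4 (mod 29) since 22·4 = 88 ≡ 1, so λ ≡ 25.
  x = λ² - 21 - 14 = 625 - 35 ≡ 10; y = λ·(21 - 10) - 11 ≡ 3. → (10, 3)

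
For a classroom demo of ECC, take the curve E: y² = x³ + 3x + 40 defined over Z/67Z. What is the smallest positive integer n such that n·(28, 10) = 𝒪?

3

2P: tangent at (28, 10): λ = (3·28² + 3)/(2·10) ≡ 10/20. 20⁻¹ ≡ 57 (mod 67) since 20·57 = 1140 ≡ 1, so λ ≡ 10·57 ≡ 34.
  x = λ² - 28 - 28 = 1156 - 56 ≡ 28; y = λ·(28 - 28) - 10 ≡ 57. → (28, 57)
3P: (28, 57) + (28, 10): same x and y₁ ≡ -y₂, so the sum is 𝒪.
3P = 𝒪, so the order is 3.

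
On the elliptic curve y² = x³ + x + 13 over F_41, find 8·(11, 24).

Write P = (11, 24).
Repeated addition: build up to 8P.
2P: tangent at (11, 24): λ = (3·11² + 1)/(2·24) ≡ 36/7. 7⁻¹ ≡ 6 (mod 41), so λ ≡ 36·6 ≡ 11.
  x = λ² - 11 - 11 = 121 - 22 ≡ 17; y = λ·(11 - 17) - 24 ≡ 33. → (17, 33)
3P: (17, 33) + (11, 24). λ = (24 - 33)/(11 - 17) ≡ 32/35 mod 41. 35⁻¹ ≡ 34 (mod 41), so λ ≡ 22.
  x = λ² - 17 - 11 = 484 - 28 ≡ 5; y = λ·(17 - 5) - 33 ≡ 26. → (5, 26)
4P: (5, 26) + (11, 24). λ = (24 - 26)/(11 - 5) ≡ 39/6 mod 41. 6⁻¹ ≡ 7 (mod 41) since 6·7 = 42 ≡ 1, so λ ≡ 27.
  x = λ² - 5 - 11 = 729 - 16 ≡ 16; y = λ·(5 - 16) - 26 ≡ 5. → (16, 5)
5P: (16, 5) + (11, 24). λ = (24 - 5)/(11 - 16) ≡ 19/36 mod 41. 36⁻¹ ≡ 8 (mod 41), so λ ≡ 29.
  x = λ² - 16 - 11 = 841 - 27 ≡ 35; y = λ·(16 - 35) - 5 ≡ 18. → (35, 18)
6P: (35, 18) + (11, 24). λ = (24 - 18)/(11 - 35) ≡ 6/17 mod 41. 17⁻¹ ≡ 29 (mod 41), so λ ≡ 10.
  x = λ² - 35 - 11 = 100 - 46 ≡ 13; y = λ·(35 - 13) - 18 ≡ 38. → (13, 38)
7P: (13, 38) + (11, 24). λ = (24 - 38)/(11 - 13) ≡ 27/39 mod 41. 39⁻¹ ≡ 20 (mod 41) since 39·20 = 780 ≡ 1, so λ ≡ 7.
  x = λ² - 13 - 11 = 49 - 24 ≡ 25; y = λ·(13 - 25) - 38 ≡ 1. → (25, 1)
8P: (25, 1) + (11, 24). λ = (24 - 1)/(11 - 25) ≡ 23/27 mod 41. 27⁻¹ ≡ 38 (mod 41), so λ ≡ 13.
  x = λ² - 25 - 11 = 169 - 36 ≡ 10; y = λ·(25 - 10) - 1 ≡ 30. → (10, 30)

(10, 30)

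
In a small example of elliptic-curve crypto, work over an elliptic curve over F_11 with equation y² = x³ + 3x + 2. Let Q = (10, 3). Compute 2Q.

tangent at (10, 3): λ = (3·10² + 3)/(2·3) ≡ 6/6. 6⁻¹ ≡ 2 (mod 11) since 6·2 = 12 ≡ 1, so λ ≡ 6·2 ≡ 1.
  x = λ² - 10 - 10 = 1 - 20 ≡ 3; y = λ·(10 - 3) - 3 ≡ 4. → (3, 4)

(3, 4)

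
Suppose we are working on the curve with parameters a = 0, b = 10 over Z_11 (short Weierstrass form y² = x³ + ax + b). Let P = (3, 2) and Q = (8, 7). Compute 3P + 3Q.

(1, 0)

First 3P:
Repeated addition: build up to 3P.
2P: tangent at (3, 2): λ = (3·3² + 0)/(2·2) ≡ 5/4. 4⁻¹ ≡ 3 (mod 11) since 4·3 = 12 ≡ 1, so λ ≡ 5·3 ≡ 4.
  x = λ² - 3 - 3 = 16 - 6 ≡ 10; y = λ·(3 - 10) - 2 ≡ 3. → (10, 3)
3P: (10, 3) + (3, 2). λ = (2 - 3)/(3 - 10) ≡ 10/4 mod 11. 4⁻¹ ≡ 3 (mod 11), so λ ≡ 8.
  x = λ² - 10 - 3 = 64 - 13 ≡ 7; y = λ·(10 - 7) - 3 ≡ 10. → (7, 10)
3P = (7, 10).
Next 3Q:
Repeated addition: build up to 3Q.
2Q: tangent at (8, 7): λ = (3·8² + 0)/(2·7) ≡ 5/3. 3⁻¹ ≡ 4 (mod 11), so λ ≡ 5·4 ≡ 9.
  x = λ² - 8 - 8 = 81 - 16 ≡ 10; y = λ·(8 - 10) - 7 ≡ 8. → (10, 8)
3Q: (10, 8) + (8, 7). λ = (7 - 8)/(8 - 10) ≡ 10/9 mod 11. 9⁻¹ ≡ 5 (mod 11) since 9·5 = 45 ≡ 1, so λ ≡ 6.
  x = λ² - 10 - 8 = 36 - 18 ≡ 7; y = λ·(10 - 7) - 8 ≡ 10. → (7, 10)
3Q = (7, 10).
Finally 3P + 3Q:
tangent at (7, 10): λ = (3·7² + 0)/(2·10) ≡ 4/9. 9⁻¹ ≡ 5 (mod 11), so λ ≡ 4·5 ≡ 9.
  x = λ² - 7 - 7 = 81 - 14 ≡ 1; y = λ·(7 - 1) - 10 ≡ 0. → (1, 0)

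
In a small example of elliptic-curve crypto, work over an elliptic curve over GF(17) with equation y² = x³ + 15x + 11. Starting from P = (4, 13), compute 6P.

(7, 0)

Double-and-add on 6 = (110)₂. Start with P = (4, 13) for the leading 1-bit.
double: tangent at (4, 13): λ = (3·4² + 15)/(2·13) ≡ 12/9. 9⁻¹ ≡ 2 (mod 17), so λ ≡ 12·2 ≡ 7.
  x = λ² - 4 - 4 = 49 - 8 ≡ 7; y = λ·(4 - 7) - 13 ≡ 0. → (7, 0)
add P: (7, 0) + (4, 13). λ = (13 - 0)/(4 - 7) ≡ 13/14 mod 17. 14⁻¹ ≡ 11 (mod 17), so λ ≡ 7.
  x = λ² - 7 - 4 = 49 - 11 ≡ 4; y = λ·(7 - 4) - 0 ≡ 4. → (4, 4)
double: tangent at (4, 4): λ = (3·4² + 15)/(2·4) ≡ 12/8. 8⁻¹ ≡ 15 (mod 17), so λ ≡ 12·15 ≡ 10.
  x = λ² - 4 - 4 = 100 - 8 ≡ 7; y = λ·(4 - 7) - 4 ≡ 0. → (7, 0)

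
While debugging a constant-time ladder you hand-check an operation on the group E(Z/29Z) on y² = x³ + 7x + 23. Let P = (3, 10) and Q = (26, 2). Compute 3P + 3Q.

(2, 4)

First 3P:
Repeated addition: build up to 3P.
2P: tangent at (3, 10): λ = (3·3² + 7)/(2·10) ≡ 5/20. 20⁻¹ ≡ 16 (mod 29), so λ ≡ 5·16 ≡ 22.
  x = λ² - 3 - 3 = 484 - 6 ≡ 14; y = λ·(3 - 14) - 10 ≡ 9. → (14, 9)
3P: (14, 9) + (3, 10). λ = (10 - 9)/(3 - 14) ≡ 1/18 mod 29. 18⁻¹ ≡ 21 (mod 29) since 18·21 = 378 ≡ 1, so λ ≡ 21.
  x = λ² - 14 - 3 = 441 - 17 ≡ 18; y = λ·(14 - 18) - 9 ≡ 23. → (18, 23)
3P = (18, 23).
Next 3Q:
Repeated addition: build up to 3Q.
2Q: tangent at (26, 2): λ = (3·26² + 7)/(2·2) ≡ 5/4. 4⁻¹ ≡ 22 (mod 29), so λ ≡ 5·22 ≡ 23.
  x = λ² - 26 - 26 = 529 - 52 ≡ 13; y = λ·(26 - 13) - 2 ≡ 7. → (13, 7)
3Q: (13, 7) + (26, 2). λ = (2 - 7)/(26 - 13) ≡ 24/13 mod 29. 13⁻¹ ≡ 9 (mod 29), so λ ≡ 13.
  x = λ² - 13 - 26 = 169 - 39 ≡ 14; y = λ·(13 - 14) - 7 ≡ 9. → (14, 9)
3Q = (14, 9).
Finally 3P + 3Q:
(18, 23) + (14, 9). λ = (9 - 23)/(14 - 18) ≡ 15/25 mod 29. 25⁻¹ ≡ 7 (mod 29), so λ ≡ 18.
  x = λ² - 18 - 14 = 324 - 32 ≡ 2; y = λ·(18 - 2) - 23 ≡ 4. → (2, 4)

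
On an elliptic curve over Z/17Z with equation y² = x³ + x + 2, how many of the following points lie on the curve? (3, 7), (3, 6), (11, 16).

(3, 7): 7² ≡ 15, rhs ≡ 15 → on.
(3, 6): 6² ≡ 2, rhs ≡ 15 → off.
(11, 16): 16² ≡ 1, rhs ≡ 1 → on.

2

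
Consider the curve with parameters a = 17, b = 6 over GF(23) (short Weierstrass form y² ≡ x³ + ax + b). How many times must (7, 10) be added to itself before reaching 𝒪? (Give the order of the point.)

2P: tangent at (7, 10): λ = (3·7² + 17)/(2·10) ≡ 3/20. 20⁻¹ ≡ 15 (mod 23), so λ ≡ 3·15 ≡ 22.
  x = λ² - 7 - 7 = 484 - 14 ≡ 10; y = λ·(7 - 10) - 10 ≡ 16. → (10, 16)
3P: (10, 16) + (7, 10). λ = (10 - 16)/(7 - 10) ≡ 17/20 mod 23. 20⁻¹ ≡ 15 (mod 23), so λ ≡ 2.
  x = λ² - 10 - 7 = 4 - 17 ≡ 10; y = λ·(10 - 10) - 16 ≡ 7. → (10, 7)
4P: (10, 7) + (7, 10). λ = (10 - 7)/(7 - 10) ≡ 3/20 mod 23. 20⁻¹ ≡ 15 (mod 23), so λ ≡ 22.
  x = λ² - 10 - 7 = 484 - 17 ≡ 7; y = λ·(10 - 7) - 7 ≡ 13. → (7, 13)
5P: (7, 13) + (7, 10): same x and y₁ ≡ -y₂, so the sum is 𝒪.
5P = 𝒪, so the order is 5.

5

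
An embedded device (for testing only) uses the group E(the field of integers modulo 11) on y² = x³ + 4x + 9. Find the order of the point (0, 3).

6

2P: tangent at (0, 3): λ = (3·0² + 4)/(2·3) ≡ 4/6. 6⁻¹ ≡ 2 (mod 11), so λ ≡ 4·2 ≡ 8.
  x = λ² - 0 - 0 = 64 - 0 ≡ 9; y = λ·(0 - 9) - 3 ≡ 2. → (9, 2)
3P: (9, 2) + (0, 3). λ = (3 - 2)/(0 - 9) ≡ 1/2 mod 11. 2⁻¹ ≡ 6 (mod 11), so λ ≡ 6.
  x = λ² - 9 - 0 = 36 - 9 ≡ 5; y = λ·(9 - 5) - 2 ≡ 0. → (5, 0)
4P: (5, 0) + (0, 3). λ = (3 - 0)/(0 - 5) ≡ 3/6 mod 11. 6⁻¹ ≡ 2 (mod 11) since 6·2 = 12 ≡ 1, so λ ≡ 6.
  x = λ² - 5 - 0 = 36 - 5 ≡ 9; y = λ·(5 - 9) - 0 ≡ 9. → (9, 9)
5P: (9, 9) + (0, 3). λ = (3 - 9)/(0 - 9) ≡ 5/2 mod 11. 2⁻¹ ≡ 6 (mod 11), so λ ≡ 8.
  x = λ² - 9 - 0 = 64 - 9 ≡ 0; y = λ·(9 - 0) - 9 ≡ 8. → (0, 8)
6P: (0, 8) + (0, 3): same x and y₁ ≡ -y₂, so the sum is O.
6P = O, so the order is 6.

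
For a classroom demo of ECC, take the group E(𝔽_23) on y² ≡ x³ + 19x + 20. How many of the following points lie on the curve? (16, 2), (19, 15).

(16, 2): 2² ≡ 4, rhs ≡ 4 → on.
(19, 15): 15² ≡ 18, rhs ≡ 18 → on.

2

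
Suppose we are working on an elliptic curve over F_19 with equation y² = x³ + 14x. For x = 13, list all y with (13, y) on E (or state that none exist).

2, 17

x³ + 14x + 0 = 2379 ≡ 4 (mod 19).
Square roots of 4 mod 19: 2 and 17 (since 2² = 4 ≡ 4).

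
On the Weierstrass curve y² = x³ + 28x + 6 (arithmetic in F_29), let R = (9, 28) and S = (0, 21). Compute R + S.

(7, 9)

(9, 28) + (0, 21). λ = (21 - 28)/(0 - 9) ≡ 22/20 mod 29. 20⁻¹ ≡ 16 (mod 29), so λ ≡ 4.
  x = λ² - 9 - 0 = 16 - 9 ≡ 7; y = λ·(9 - 7) - 28 ≡ 9. → (7, 9)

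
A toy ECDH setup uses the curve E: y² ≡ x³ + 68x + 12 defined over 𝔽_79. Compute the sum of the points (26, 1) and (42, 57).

(43, 58)

(26, 1) + (42, 57). λ = (57 - 1)/(42 - 26) ≡ 56/16 mod 79. 16⁻¹ ≡ 5 (mod 79) since 16·5 = 80 ≡ 1, so λ ≡ 43.
  x = λ² - 26 - 42 = 1849 - 68 ≡ 43; y = λ·(26 - 43) - 1 ≡ 58. → (43, 58)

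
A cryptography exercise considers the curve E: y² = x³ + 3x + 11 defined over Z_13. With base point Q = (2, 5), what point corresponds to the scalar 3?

Repeated addition: build up to 3Q.
2Q: tangent at (2, 5): λ = (3·2² + 3)/(2·5) ≡ 2/10. 10⁻¹ ≡ 4 (mod 13), so λ ≡ 2·4 ≡ 8.
  x = λ² - 2 - 2 = 64 - 4 ≡ 8; y = λ·(2 - 8) - 5 ≡ 12. → (8, 12)
3Q: (8, 12) + (2, 5). λ = (5 - 12)/(2 - 8) ≡ 6/7 mod 13. 7⁻¹ ≡ 2 (mod 13), so λ ≡ 12.
  x = λ² - 8 - 2 = 144 - 10 ≡ 4; y = λ·(8 - 4) - 12 ≡ 10. → (4, 10)

(4, 10)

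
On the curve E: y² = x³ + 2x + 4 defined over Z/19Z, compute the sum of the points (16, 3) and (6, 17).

(16, 3) + (6, 17). λ = (17 - 3)/(6 - 16) ≡ 14/9 mod 19. 9⁻¹ ≡ 17 (mod 19), so λ ≡ 10.
  x = λ² - 16 - 6 = 100 - 22 ≡ 2; y = λ·(16 - 2) - 3 ≡ 4. → (2, 4)

(2, 4)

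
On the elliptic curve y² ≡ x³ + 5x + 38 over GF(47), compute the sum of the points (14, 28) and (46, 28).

(34, 19)

(14, 28) + (46, 28). λ = (28 - 28)/(46 - 14) ≡ 0/32 mod 47. 32⁻¹ ≡ 25 (mod 47), so λ ≡ 0.
  x = λ² - 14 - 46 = 0 - 60 ≡ 34; y = λ·(14 - 34) - 28 ≡ 19. → (34, 19)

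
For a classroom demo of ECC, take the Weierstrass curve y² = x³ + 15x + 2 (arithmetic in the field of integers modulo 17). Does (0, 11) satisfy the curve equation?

yes

y² = 11² ≡ 2; x³ + 15x + 2 = 2 ≡ 2 (mod 17). 2 = 2.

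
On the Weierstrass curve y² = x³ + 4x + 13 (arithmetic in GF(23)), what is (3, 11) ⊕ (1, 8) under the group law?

(4, 22)

(3, 11) + (1, 8). λ = (8 - 11)/(1 - 3) ≡ 20/21 mod 23. 21⁻¹ ≡ 11 (mod 23), so λ ≡ 13.
  x = λ² - 3 - 1 = 169 - 4 ≡ 4; y = λ·(3 - 4) - 11 ≡ 22. → (4, 22)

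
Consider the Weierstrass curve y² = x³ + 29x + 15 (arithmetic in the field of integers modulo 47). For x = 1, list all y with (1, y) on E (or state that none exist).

x³ + 29x + 15 = 45 ≡ 45 (mod 47).
45 is a non-residue mod 47; no y exists.

none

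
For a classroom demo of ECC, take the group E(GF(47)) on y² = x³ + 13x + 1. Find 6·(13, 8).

(18, 45)

Write G = (13, 8).
Repeated addition: build up to 6G.
2G: tangent at (13, 8): λ = (3·13² + 13)/(2·8) ≡ 3/16. 16⁻¹ ≡ 3 (mod 47), so λ ≡ 3·3 ≡ 9.
  x = λ² - 13 - 13 = 81 - 26 ≡ 8; y = λ·(13 - 8) - 8 ≡ 37. → (8, 37)
3G: (8, 37) + (13, 8). λ = (8 - 37)/(13 - 8) ≡ 18/5 mod 47. 5⁻¹ ≡ 19 (mod 47), so λ ≡ 13.
  x = λ² - 8 - 13 = 169 - 21 ≡ 7; y = λ·(8 - 7) - 37 ≡ 23. → (7, 23)
4G: (7, 23) + (13, 8). λ = (8 - 23)/(13 - 7) ≡ 32/6 mod 47. 6⁻¹ ≡ 8 (mod 47), so λ ≡ 21.
  x = λ² - 7 - 13 = 441 - 20 ≡ 45; y = λ·(7 - 45) - 23 ≡ 25. → (45, 25)
5G: (45, 25) + (13, 8). λ = (8 - 25)/(13 - 45) ≡ 30/15 mod 47. 15⁻¹ ≡ 22 (mod 47), so λ ≡ 2.
  x = λ² - 45 - 13 = 4 - 58 ≡ 40; y = λ·(45 - 40) - 25 ≡ 32. → (40, 32)
6G: (40, 32) + (13, 8). λ = (8 - 32)/(13 - 40) ≡ 23/20 mod 47. 20⁻¹ ≡ 40 (mod 47), so λ ≡ 27.
  x = λ² - 40 - 13 = 729 - 53 ≡ 18; y = λ·(40 - 18) - 32 ≡ 45. → (18, 45)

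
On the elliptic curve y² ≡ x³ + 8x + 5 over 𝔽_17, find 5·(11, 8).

Write P = (11, 8).
Repeated addition: build up to 5P.
2P: tangent at (11, 8): λ = (3·11² + 8)/(2·8) ≡ 14/16. 16⁻¹ ≡ 16 (mod 17) since 16·16 = 256 ≡ 1, so λ ≡ 14·16 ≡ 3.
  x = λ² - 11 - 11 = 9 - 22 ≡ 4; y = λ·(11 - 4) - 8 ≡ 13. → (4, 13)
3P: (4, 13) + (11, 8). λ = (8 - 13)/(11 - 4) ≡ 12/7 mod 17. 7⁻¹ ≡ 5 (mod 17), so λ ≡ 9.
  x = λ² - 4 - 11 = 81 - 15 ≡ 15; y = λ·(4 - 15) - 13 ≡ 7. → (15, 7)
4P: (15, 7) + (11, 8). λ = (8 - 7)/(11 - 15) ≡ 1/13 mod 17. 13⁻¹ ≡ 4 (mod 17), so λ ≡ 4.
  x = λ² - 15 - 11 = 16 - 26 ≡ 7; y = λ·(15 - 7) - 7 ≡ 8. → (7, 8)
5P: (7, 8) + (11, 8). λ = (8 - 8)/(11 - 7) ≡ 0/4 mod 17. 4⁻¹ ≡ 13 (mod 17), so λ ≡ 0.
  x = λ² - 7 - 11 = 0 - 18 ≡ 16; y = λ·(7 - 16) - 8 ≡ 9. → (16, 9)

(16, 9)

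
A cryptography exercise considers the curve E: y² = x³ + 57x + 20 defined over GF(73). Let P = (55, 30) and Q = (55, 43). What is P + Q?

O

The two points share x = 55 and their y-coordinates satisfy 30 + 43 ≡ 0 (mod 73), so they are inverses. Their sum is ∞.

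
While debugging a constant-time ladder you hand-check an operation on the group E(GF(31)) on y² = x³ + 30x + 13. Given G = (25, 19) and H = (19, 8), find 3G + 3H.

(19, 8)

First 3G:
Repeated addition: build up to 3G.
2G: tangent at (25, 19): λ = (3·25² + 30)/(2·19) ≡ 14/7. 7⁻¹ ≡ 9 (mod 31), so λ ≡ 14·9 ≡ 2.
  x = λ² - 25 - 25 = 4 - 50 ≡ 16; y = λ·(25 - 16) - 19 ≡ 30. → (16, 30)
3G: (16, 30) + (25, 19). λ = (19 - 30)/(25 - 16) ≡ 20/9 mod 31. 9⁻¹ ≡ 7 (mod 31), so λ ≡ 16.
  x = λ² - 16 - 25 = 256 - 41 ≡ 29; y = λ·(16 - 29) - 30 ≡ 10. → (29, 10)
3G = (29, 10).
Next 3H:
Repeated addition: build up to 3H.
2H: tangent at (19, 8): λ = (3·19² + 30)/(2·8) ≡ 28/16. 16⁻¹ ≡ 2 (mod 31), so λ ≡ 28·2 ≡ 25.
  x = λ² - 19 - 19 = 625 - 38 ≡ 29; y = λ·(19 - 29) - 8 ≡ 21. → (29, 21)
3H: (29, 21) + (19, 8). λ = (8 - 21)/(19 - 29) ≡ 18/21 mod 31. 21⁻¹ ≡ 3 (mod 31), so λ ≡ 23.
  x = λ² - 29 - 19 = 529 - 48 ≡ 16; y = λ·(29 - 16) - 21 ≡ 30. → (16, 30)
3H = (16, 30).
Finally 3G + 3H:
(29, 10) + (16, 30). λ = (30 - 10)/(16 - 29) ≡ 20/18 mod 31. 18⁻¹ ≡ 19 (mod 31) since 18·19 = 342 ≡ 1, so λ ≡ 8.
  x = λ² - 29 - 16 = 64 - 45 ≡ 19; y = λ·(29 - 19) - 10 ≡ 8. → (19, 8)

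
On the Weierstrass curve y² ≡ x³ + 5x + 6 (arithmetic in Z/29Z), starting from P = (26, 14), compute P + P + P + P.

(6, 22)

Repeated addition: build up to 4P.
2P: tangent at (26, 14): λ = (3·26² + 5)/(2·14) ≡ 3/28. 28⁻¹ ≡ 28 (mod 29) since 28·28 = 784 ≡ 1, so λ ≡ 3·28 ≡ 26.
  x = λ² - 26 - 26 = 676 - 52 ≡ 15; y = λ·(26 - 15) - 14 ≡ 11. → (15, 11)
3P: (15, 11) + (26, 14). λ = (14 - 11)/(26 - 15) ≡ 3/11 mod 29. 11⁻¹ ≡ 8 (mod 29) since 11·8 = 88 ≡ 1, so λ ≡ 24.
  x = λ² - 15 - 26 = 576 - 41 ≡ 13; y = λ·(15 - 13) - 11 ≡ 8. → (13, 8)
4P: (13, 8) + (26, 14). λ = (14 - 8)/(26 - 13) ≡ 6/13 mod 29. 13⁻¹ ≡ 9 (mod 29), so λ ≡ 25.
  x = λ² - 13 - 26 = 625 - 39 ≡ 6; y = λ·(13 - 6) - 8 ≡ 22. → (6, 22)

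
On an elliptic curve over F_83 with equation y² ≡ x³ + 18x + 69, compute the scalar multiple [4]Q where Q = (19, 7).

(56, 22)

Double-and-add on 4 = (100)₂. Start with Q = (19, 7) for the leading 1-bit.
double: tangent at (19, 7): λ = (3·19² + 18)/(2·7) ≡ 22/14. 14⁻¹ ≡ 6 (mod 83) since 14·6 = 84 ≡ 1, so λ ≡ 22·6 ≡ 49.
  x = λ² - 19 - 19 = 2401 - 38 ≡ 39; y = λ·(19 - 39) - 7 ≡ 9. → (39, 9)
double: tangent at (39, 9): λ = (3·39² + 18)/(2·9) ≡ 16/18. 18⁻¹ ≡ 60 (mod 83), so λ ≡ 16·60 ≡ 47.
  x = λ² - 39 - 39 = 2209 - 78 ≡ 56; y = λ·(39 - 56) - 9 ≡ 22. → (56, 22)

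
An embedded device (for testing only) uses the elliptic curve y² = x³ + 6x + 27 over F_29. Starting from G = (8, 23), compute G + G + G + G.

Repeated addition: build up to 4G.
2G: tangent at (8, 23): λ = (3·8² + 6)/(2·23) ≡ 24/17. 17⁻¹ ≡ 12 (mod 29), so λ ≡ 24·12 ≡ 27.
  x = λ² - 8 - 8 = 729 - 16 ≡ 17; y = λ·(8 - 17) - 23 ≡ 24. → (17, 24)
3G: (17, 24) + (8, 23). λ = (23 - 24)/(8 - 17) ≡ 28/20 mod 29. 20⁻¹ ≡ 16 (mod 29) since 20·16 = 320 ≡ 1, so λ ≡ 13.
  x = λ² - 17 - 8 = 169 - 25 ≡ 28; y = λ·(17 - 28) - 24 ≡ 7. → (28, 7)
4G: (28, 7) + (8, 23). λ = (23 - 7)/(8 - 28) ≡ 16/9 mod 29. 9⁻¹ ≡ 13 (mod 29) since 9·13 = 117 ≡ 1, so λ ≡ 5.
  x = λ² - 28 - 8 = 25 - 36 ≡ 18; y = λ·(28 - 18) - 7 ≡ 14. → (18, 14)

(18, 14)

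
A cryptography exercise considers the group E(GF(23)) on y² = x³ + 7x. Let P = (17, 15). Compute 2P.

(12, 8)

tangent at (17, 15): λ = (3·17² + 7)/(2·15) ≡ 0/7. 7⁻¹ ≡ 10 (mod 23) since 7·10 = 70 ≡ 1, so λ ≡ 0·10 ≡ 0.
  x = λ² - 17 - 17 = 0 - 34 ≡ 12; y = λ·(17 - 12) - 15 ≡ 8. → (12, 8)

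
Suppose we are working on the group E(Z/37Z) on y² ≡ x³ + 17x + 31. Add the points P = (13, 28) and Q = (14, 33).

(35, 10)

(13, 28) + (14, 33). λ = (33 - 28)/(14 - 13) ≡ 5/1 mod 37. 1⁻¹ ≡ 1 (mod 37), so λ ≡ 5.
  x = λ² - 13 - 14 = 25 - 27 ≡ 35; y = λ·(13 - 35) - 28 ≡ 10. → (35, 10)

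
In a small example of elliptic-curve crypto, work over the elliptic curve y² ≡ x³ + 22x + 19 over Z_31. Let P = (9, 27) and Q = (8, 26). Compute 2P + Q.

First 2P:
Repeated addition: build up to 2P.
2P: tangent at (9, 27): λ = (3·9² + 22)/(2·27) ≡ 17/23. 23⁻¹ ≡ 27 (mod 31), so λ ≡ 17·27 ≡ 25.
  x = λ² - 9 - 9 = 625 - 18 ≡ 18; y = λ·(9 - 18) - 27 ≡ 27. → (18, 27)
2P = (18, 27).
Finally 2P + Q:
(18, 27) + (8, 26). λ = (26 - 27)/(8 - 18) ≡ 30/21 mod 31. 21⁻¹ ≡ 3 (mod 31), so λ ≡ 28.
  x = λ² - 18 - 8 = 784 - 26 ≡ 14; y = λ·(18 - 14) - 27 ≡ 23. → (14, 23)

(14, 23)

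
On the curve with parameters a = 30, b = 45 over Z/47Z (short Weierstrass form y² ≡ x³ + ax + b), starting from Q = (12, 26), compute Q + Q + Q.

Repeated addition: build up to 3Q.
2Q: tangent at (12, 26): λ = (3·12² + 30)/(2·26) ≡ 39/5. 5⁻¹ ≡ 19 (mod 47) since 5·19 = 95 ≡ 1, so λ ≡ 39·19 ≡ 36.
  x = λ² - 12 - 12 = 1296 - 24 ≡ 3; y = λ·(12 - 3) - 26 ≡ 16. → (3, 16)
3Q: (3, 16) + (12, 26). λ = (26 - 16)/(12 - 3) ≡ 10/9 mod 47. 9⁻¹ ≡ 21 (mod 47) since 9·21 = 189 ≡ 1, so λ ≡ 22.
  x = λ² - 3 - 12 = 484 - 15 ≡ 46; y = λ·(3 - 46) - 16 ≡ 25. → (46, 25)

(46, 25)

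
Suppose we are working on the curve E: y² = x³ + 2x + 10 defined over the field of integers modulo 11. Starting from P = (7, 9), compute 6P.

Double-and-add on 6 = (110)₂. Start with P = (7, 9) for the leading 1-bit.
double: tangent at (7, 9): λ = (3·7² + 2)/(2·9) ≡ 6/7. 7⁻¹ ≡ 8 (mod 11), so λ ≡ 6·8 ≡ 4.
  x = λ² - 7 - 7 = 16 - 14 ≡ 2; y = λ·(7 - 2) - 9 ≡ 0. → (2, 0)
add P: (2, 0) + (7, 9). λ = (9 - 0)/(7 - 2) ≡ 9/5 mod 11. 5⁻¹ ≡ 9 (mod 11), so λ ≡ 4.
  x = λ² - 2 - 7 = 16 - 9 ≡ 7; y = λ·(2 - 7) - 0 ≡ 2. → (7, 2)
double: tangent at (7, 2): λ = (3·7² + 2)/(2·2) ≡ 6/4. 4⁻¹ ≡ 3 (mod 11), so λ ≡ 6·3 ≡ 7.
  x = λ² - 7 - 7 = 49 - 14 ≡ 2; y = λ·(7 - 2) - 2 ≡ 0. → (2, 0)

(2, 0)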